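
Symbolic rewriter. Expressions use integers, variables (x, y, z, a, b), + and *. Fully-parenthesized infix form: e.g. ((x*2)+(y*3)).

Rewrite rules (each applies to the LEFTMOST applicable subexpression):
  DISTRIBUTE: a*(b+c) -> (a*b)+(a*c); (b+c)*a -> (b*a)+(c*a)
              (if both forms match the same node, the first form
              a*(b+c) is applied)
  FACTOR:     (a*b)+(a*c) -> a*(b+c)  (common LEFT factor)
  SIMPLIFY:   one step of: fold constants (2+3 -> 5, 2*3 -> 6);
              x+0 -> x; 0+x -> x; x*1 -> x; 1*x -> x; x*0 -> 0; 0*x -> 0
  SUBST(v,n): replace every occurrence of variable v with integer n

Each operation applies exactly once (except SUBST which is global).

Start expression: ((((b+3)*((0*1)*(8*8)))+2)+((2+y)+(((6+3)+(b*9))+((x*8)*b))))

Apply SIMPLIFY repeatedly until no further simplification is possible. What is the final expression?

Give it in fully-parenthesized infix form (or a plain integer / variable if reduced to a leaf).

Answer: (2+((2+y)+((9+(b*9))+((x*8)*b))))

Derivation:
Start: ((((b+3)*((0*1)*(8*8)))+2)+((2+y)+(((6+3)+(b*9))+((x*8)*b))))
Step 1: at LLRL: (0*1) -> 0; overall: ((((b+3)*((0*1)*(8*8)))+2)+((2+y)+(((6+3)+(b*9))+((x*8)*b)))) -> ((((b+3)*(0*(8*8)))+2)+((2+y)+(((6+3)+(b*9))+((x*8)*b))))
Step 2: at LLR: (0*(8*8)) -> 0; overall: ((((b+3)*(0*(8*8)))+2)+((2+y)+(((6+3)+(b*9))+((x*8)*b)))) -> ((((b+3)*0)+2)+((2+y)+(((6+3)+(b*9))+((x*8)*b))))
Step 3: at LL: ((b+3)*0) -> 0; overall: ((((b+3)*0)+2)+((2+y)+(((6+3)+(b*9))+((x*8)*b)))) -> ((0+2)+((2+y)+(((6+3)+(b*9))+((x*8)*b))))
Step 4: at L: (0+2) -> 2; overall: ((0+2)+((2+y)+(((6+3)+(b*9))+((x*8)*b)))) -> (2+((2+y)+(((6+3)+(b*9))+((x*8)*b))))
Step 5: at RRLL: (6+3) -> 9; overall: (2+((2+y)+(((6+3)+(b*9))+((x*8)*b)))) -> (2+((2+y)+((9+(b*9))+((x*8)*b))))
Fixed point: (2+((2+y)+((9+(b*9))+((x*8)*b))))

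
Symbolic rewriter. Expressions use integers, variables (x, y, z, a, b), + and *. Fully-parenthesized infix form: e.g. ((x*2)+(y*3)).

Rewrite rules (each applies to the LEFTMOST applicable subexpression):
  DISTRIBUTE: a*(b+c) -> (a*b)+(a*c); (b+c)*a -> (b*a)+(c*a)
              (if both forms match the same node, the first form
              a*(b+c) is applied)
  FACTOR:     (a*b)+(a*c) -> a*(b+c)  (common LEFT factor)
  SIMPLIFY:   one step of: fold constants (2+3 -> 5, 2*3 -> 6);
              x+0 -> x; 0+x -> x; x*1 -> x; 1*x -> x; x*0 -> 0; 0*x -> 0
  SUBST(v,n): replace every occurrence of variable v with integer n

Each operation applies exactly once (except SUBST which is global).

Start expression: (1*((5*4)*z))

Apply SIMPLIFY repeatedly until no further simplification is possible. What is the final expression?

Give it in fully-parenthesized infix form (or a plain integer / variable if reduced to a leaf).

Answer: (20*z)

Derivation:
Start: (1*((5*4)*z))
Step 1: at root: (1*((5*4)*z)) -> ((5*4)*z); overall: (1*((5*4)*z)) -> ((5*4)*z)
Step 2: at L: (5*4) -> 20; overall: ((5*4)*z) -> (20*z)
Fixed point: (20*z)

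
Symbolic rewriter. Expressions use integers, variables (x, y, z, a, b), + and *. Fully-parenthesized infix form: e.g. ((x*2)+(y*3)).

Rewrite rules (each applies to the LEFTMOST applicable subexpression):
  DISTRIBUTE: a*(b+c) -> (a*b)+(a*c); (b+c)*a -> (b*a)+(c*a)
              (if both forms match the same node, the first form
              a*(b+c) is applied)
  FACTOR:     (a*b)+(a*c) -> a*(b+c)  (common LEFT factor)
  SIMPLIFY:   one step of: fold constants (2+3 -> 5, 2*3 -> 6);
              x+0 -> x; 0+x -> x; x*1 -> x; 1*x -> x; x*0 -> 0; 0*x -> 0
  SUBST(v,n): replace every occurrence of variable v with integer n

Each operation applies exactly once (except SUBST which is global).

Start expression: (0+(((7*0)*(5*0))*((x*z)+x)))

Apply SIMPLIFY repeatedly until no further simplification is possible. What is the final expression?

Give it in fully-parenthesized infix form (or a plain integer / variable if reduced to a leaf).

Start: (0+(((7*0)*(5*0))*((x*z)+x)))
Step 1: at root: (0+(((7*0)*(5*0))*((x*z)+x))) -> (((7*0)*(5*0))*((x*z)+x)); overall: (0+(((7*0)*(5*0))*((x*z)+x))) -> (((7*0)*(5*0))*((x*z)+x))
Step 2: at LL: (7*0) -> 0; overall: (((7*0)*(5*0))*((x*z)+x)) -> ((0*(5*0))*((x*z)+x))
Step 3: at L: (0*(5*0)) -> 0; overall: ((0*(5*0))*((x*z)+x)) -> (0*((x*z)+x))
Step 4: at root: (0*((x*z)+x)) -> 0; overall: (0*((x*z)+x)) -> 0
Fixed point: 0

Answer: 0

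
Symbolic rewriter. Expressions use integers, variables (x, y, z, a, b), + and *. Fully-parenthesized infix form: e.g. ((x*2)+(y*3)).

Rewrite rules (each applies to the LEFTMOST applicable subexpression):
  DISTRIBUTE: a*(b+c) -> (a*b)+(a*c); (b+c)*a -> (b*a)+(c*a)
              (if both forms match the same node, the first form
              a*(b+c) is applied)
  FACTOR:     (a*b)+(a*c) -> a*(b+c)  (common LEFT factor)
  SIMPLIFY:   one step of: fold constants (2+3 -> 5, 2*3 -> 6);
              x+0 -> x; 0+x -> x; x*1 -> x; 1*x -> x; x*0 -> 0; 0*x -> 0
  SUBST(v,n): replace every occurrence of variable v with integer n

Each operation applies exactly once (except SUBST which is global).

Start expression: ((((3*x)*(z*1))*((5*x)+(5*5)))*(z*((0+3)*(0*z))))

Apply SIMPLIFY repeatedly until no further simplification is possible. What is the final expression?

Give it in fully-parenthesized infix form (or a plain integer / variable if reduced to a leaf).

Start: ((((3*x)*(z*1))*((5*x)+(5*5)))*(z*((0+3)*(0*z))))
Step 1: at LLR: (z*1) -> z; overall: ((((3*x)*(z*1))*((5*x)+(5*5)))*(z*((0+3)*(0*z)))) -> ((((3*x)*z)*((5*x)+(5*5)))*(z*((0+3)*(0*z))))
Step 2: at LRR: (5*5) -> 25; overall: ((((3*x)*z)*((5*x)+(5*5)))*(z*((0+3)*(0*z)))) -> ((((3*x)*z)*((5*x)+25))*(z*((0+3)*(0*z))))
Step 3: at RRL: (0+3) -> 3; overall: ((((3*x)*z)*((5*x)+25))*(z*((0+3)*(0*z)))) -> ((((3*x)*z)*((5*x)+25))*(z*(3*(0*z))))
Step 4: at RRR: (0*z) -> 0; overall: ((((3*x)*z)*((5*x)+25))*(z*(3*(0*z)))) -> ((((3*x)*z)*((5*x)+25))*(z*(3*0)))
Step 5: at RR: (3*0) -> 0; overall: ((((3*x)*z)*((5*x)+25))*(z*(3*0))) -> ((((3*x)*z)*((5*x)+25))*(z*0))
Step 6: at R: (z*0) -> 0; overall: ((((3*x)*z)*((5*x)+25))*(z*0)) -> ((((3*x)*z)*((5*x)+25))*0)
Step 7: at root: ((((3*x)*z)*((5*x)+25))*0) -> 0; overall: ((((3*x)*z)*((5*x)+25))*0) -> 0
Fixed point: 0

Answer: 0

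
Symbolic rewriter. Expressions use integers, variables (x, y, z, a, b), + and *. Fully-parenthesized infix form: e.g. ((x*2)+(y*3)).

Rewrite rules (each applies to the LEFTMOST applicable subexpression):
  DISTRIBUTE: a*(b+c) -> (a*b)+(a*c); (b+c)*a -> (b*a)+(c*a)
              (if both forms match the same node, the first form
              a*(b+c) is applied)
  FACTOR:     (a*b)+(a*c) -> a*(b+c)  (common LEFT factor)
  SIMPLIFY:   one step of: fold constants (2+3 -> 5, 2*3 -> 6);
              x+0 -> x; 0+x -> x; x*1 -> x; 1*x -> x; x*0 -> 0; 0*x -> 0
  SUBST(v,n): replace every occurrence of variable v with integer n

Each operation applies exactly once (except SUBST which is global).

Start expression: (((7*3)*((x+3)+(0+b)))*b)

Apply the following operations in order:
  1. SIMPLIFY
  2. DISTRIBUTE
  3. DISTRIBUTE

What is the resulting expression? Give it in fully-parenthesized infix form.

Start: (((7*3)*((x+3)+(0+b)))*b)
Apply SIMPLIFY at LL (target: (7*3)): (((7*3)*((x+3)+(0+b)))*b) -> ((21*((x+3)+(0+b)))*b)
Apply DISTRIBUTE at L (target: (21*((x+3)+(0+b)))): ((21*((x+3)+(0+b)))*b) -> (((21*(x+3))+(21*(0+b)))*b)
Apply DISTRIBUTE at root (target: (((21*(x+3))+(21*(0+b)))*b)): (((21*(x+3))+(21*(0+b)))*b) -> (((21*(x+3))*b)+((21*(0+b))*b))

Answer: (((21*(x+3))*b)+((21*(0+b))*b))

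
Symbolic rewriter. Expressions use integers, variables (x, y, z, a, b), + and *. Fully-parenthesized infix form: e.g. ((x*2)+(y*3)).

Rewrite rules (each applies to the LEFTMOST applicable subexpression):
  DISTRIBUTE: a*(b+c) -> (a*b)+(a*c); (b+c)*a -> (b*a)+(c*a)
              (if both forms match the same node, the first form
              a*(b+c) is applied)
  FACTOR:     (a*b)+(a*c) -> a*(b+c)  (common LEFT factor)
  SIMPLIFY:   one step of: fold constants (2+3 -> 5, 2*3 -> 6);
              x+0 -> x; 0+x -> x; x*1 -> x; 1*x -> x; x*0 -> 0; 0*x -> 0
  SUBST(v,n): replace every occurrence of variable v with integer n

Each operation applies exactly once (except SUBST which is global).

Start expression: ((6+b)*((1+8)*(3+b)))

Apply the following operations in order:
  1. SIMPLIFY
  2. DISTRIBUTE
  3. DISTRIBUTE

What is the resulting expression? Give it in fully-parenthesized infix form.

Start: ((6+b)*((1+8)*(3+b)))
Apply SIMPLIFY at RL (target: (1+8)): ((6+b)*((1+8)*(3+b))) -> ((6+b)*(9*(3+b)))
Apply DISTRIBUTE at root (target: ((6+b)*(9*(3+b)))): ((6+b)*(9*(3+b))) -> ((6*(9*(3+b)))+(b*(9*(3+b))))
Apply DISTRIBUTE at LR (target: (9*(3+b))): ((6*(9*(3+b)))+(b*(9*(3+b)))) -> ((6*((9*3)+(9*b)))+(b*(9*(3+b))))

Answer: ((6*((9*3)+(9*b)))+(b*(9*(3+b))))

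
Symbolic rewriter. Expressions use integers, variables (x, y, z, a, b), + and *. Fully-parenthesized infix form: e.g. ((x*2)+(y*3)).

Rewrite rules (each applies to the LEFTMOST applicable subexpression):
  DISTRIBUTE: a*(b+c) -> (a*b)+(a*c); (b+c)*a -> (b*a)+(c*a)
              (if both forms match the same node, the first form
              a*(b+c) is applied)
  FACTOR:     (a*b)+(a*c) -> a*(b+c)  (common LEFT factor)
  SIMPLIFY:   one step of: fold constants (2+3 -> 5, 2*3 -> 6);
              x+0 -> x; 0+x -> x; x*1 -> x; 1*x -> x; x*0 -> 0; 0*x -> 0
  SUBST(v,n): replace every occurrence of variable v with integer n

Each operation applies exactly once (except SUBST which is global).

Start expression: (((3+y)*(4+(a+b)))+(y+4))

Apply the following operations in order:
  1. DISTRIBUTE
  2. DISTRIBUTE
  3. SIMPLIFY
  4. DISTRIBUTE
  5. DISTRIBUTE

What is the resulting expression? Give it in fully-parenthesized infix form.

Start: (((3+y)*(4+(a+b)))+(y+4))
Apply DISTRIBUTE at L (target: ((3+y)*(4+(a+b)))): (((3+y)*(4+(a+b)))+(y+4)) -> ((((3+y)*4)+((3+y)*(a+b)))+(y+4))
Apply DISTRIBUTE at LL (target: ((3+y)*4)): ((((3+y)*4)+((3+y)*(a+b)))+(y+4)) -> ((((3*4)+(y*4))+((3+y)*(a+b)))+(y+4))
Apply SIMPLIFY at LLL (target: (3*4)): ((((3*4)+(y*4))+((3+y)*(a+b)))+(y+4)) -> (((12+(y*4))+((3+y)*(a+b)))+(y+4))
Apply DISTRIBUTE at LR (target: ((3+y)*(a+b))): (((12+(y*4))+((3+y)*(a+b)))+(y+4)) -> (((12+(y*4))+(((3+y)*a)+((3+y)*b)))+(y+4))
Apply DISTRIBUTE at LRL (target: ((3+y)*a)): (((12+(y*4))+(((3+y)*a)+((3+y)*b)))+(y+4)) -> (((12+(y*4))+(((3*a)+(y*a))+((3+y)*b)))+(y+4))

Answer: (((12+(y*4))+(((3*a)+(y*a))+((3+y)*b)))+(y+4))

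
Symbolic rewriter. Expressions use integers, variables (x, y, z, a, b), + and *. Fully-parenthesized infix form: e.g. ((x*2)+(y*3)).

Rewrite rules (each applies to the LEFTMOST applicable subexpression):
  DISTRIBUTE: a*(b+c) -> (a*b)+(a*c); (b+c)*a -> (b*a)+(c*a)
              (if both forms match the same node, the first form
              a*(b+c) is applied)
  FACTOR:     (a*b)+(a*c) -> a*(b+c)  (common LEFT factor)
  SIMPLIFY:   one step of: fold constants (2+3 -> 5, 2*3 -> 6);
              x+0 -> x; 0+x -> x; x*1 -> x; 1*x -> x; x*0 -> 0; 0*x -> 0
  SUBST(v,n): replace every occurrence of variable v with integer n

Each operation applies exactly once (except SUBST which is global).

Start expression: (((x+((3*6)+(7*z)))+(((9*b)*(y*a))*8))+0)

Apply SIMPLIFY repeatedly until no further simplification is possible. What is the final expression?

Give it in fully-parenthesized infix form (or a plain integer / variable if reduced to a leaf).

Answer: ((x+(18+(7*z)))+(((9*b)*(y*a))*8))

Derivation:
Start: (((x+((3*6)+(7*z)))+(((9*b)*(y*a))*8))+0)
Step 1: at root: (((x+((3*6)+(7*z)))+(((9*b)*(y*a))*8))+0) -> ((x+((3*6)+(7*z)))+(((9*b)*(y*a))*8)); overall: (((x+((3*6)+(7*z)))+(((9*b)*(y*a))*8))+0) -> ((x+((3*6)+(7*z)))+(((9*b)*(y*a))*8))
Step 2: at LRL: (3*6) -> 18; overall: ((x+((3*6)+(7*z)))+(((9*b)*(y*a))*8)) -> ((x+(18+(7*z)))+(((9*b)*(y*a))*8))
Fixed point: ((x+(18+(7*z)))+(((9*b)*(y*a))*8))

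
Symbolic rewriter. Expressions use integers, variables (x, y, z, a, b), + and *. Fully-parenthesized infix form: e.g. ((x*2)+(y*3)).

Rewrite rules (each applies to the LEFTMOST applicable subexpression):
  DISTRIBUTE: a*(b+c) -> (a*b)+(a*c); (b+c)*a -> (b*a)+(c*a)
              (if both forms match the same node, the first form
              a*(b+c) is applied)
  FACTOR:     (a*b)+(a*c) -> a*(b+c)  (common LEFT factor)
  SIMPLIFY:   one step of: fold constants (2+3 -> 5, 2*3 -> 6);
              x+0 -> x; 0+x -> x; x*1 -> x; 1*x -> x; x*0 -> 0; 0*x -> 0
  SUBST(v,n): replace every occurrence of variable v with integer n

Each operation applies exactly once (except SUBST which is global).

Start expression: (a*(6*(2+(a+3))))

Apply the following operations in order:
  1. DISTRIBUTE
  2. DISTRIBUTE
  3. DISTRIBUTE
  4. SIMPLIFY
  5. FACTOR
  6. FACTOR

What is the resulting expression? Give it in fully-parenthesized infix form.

Answer: (a*(12+(6*(a+3))))

Derivation:
Start: (a*(6*(2+(a+3))))
Apply DISTRIBUTE at R (target: (6*(2+(a+3)))): (a*(6*(2+(a+3)))) -> (a*((6*2)+(6*(a+3))))
Apply DISTRIBUTE at root (target: (a*((6*2)+(6*(a+3))))): (a*((6*2)+(6*(a+3)))) -> ((a*(6*2))+(a*(6*(a+3))))
Apply DISTRIBUTE at RR (target: (6*(a+3))): ((a*(6*2))+(a*(6*(a+3)))) -> ((a*(6*2))+(a*((6*a)+(6*3))))
Apply SIMPLIFY at LR (target: (6*2)): ((a*(6*2))+(a*((6*a)+(6*3)))) -> ((a*12)+(a*((6*a)+(6*3))))
Apply FACTOR at root (target: ((a*12)+(a*((6*a)+(6*3))))): ((a*12)+(a*((6*a)+(6*3)))) -> (a*(12+((6*a)+(6*3))))
Apply FACTOR at RR (target: ((6*a)+(6*3))): (a*(12+((6*a)+(6*3)))) -> (a*(12+(6*(a+3))))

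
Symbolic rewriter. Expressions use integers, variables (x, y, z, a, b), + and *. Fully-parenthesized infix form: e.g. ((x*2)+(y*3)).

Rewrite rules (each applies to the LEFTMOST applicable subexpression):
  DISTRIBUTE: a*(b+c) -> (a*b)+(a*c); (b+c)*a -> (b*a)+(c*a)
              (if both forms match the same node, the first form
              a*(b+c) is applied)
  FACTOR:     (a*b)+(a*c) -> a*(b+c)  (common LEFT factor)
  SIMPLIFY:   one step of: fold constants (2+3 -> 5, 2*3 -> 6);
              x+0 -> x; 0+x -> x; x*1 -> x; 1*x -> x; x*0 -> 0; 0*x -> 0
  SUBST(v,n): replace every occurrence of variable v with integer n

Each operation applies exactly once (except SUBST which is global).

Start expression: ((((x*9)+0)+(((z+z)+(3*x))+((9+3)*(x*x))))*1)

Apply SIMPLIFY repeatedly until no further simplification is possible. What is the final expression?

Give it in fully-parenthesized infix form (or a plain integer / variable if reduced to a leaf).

Start: ((((x*9)+0)+(((z+z)+(3*x))+((9+3)*(x*x))))*1)
Step 1: at root: ((((x*9)+0)+(((z+z)+(3*x))+((9+3)*(x*x))))*1) -> (((x*9)+0)+(((z+z)+(3*x))+((9+3)*(x*x)))); overall: ((((x*9)+0)+(((z+z)+(3*x))+((9+3)*(x*x))))*1) -> (((x*9)+0)+(((z+z)+(3*x))+((9+3)*(x*x))))
Step 2: at L: ((x*9)+0) -> (x*9); overall: (((x*9)+0)+(((z+z)+(3*x))+((9+3)*(x*x)))) -> ((x*9)+(((z+z)+(3*x))+((9+3)*(x*x))))
Step 3: at RRL: (9+3) -> 12; overall: ((x*9)+(((z+z)+(3*x))+((9+3)*(x*x)))) -> ((x*9)+(((z+z)+(3*x))+(12*(x*x))))
Fixed point: ((x*9)+(((z+z)+(3*x))+(12*(x*x))))

Answer: ((x*9)+(((z+z)+(3*x))+(12*(x*x))))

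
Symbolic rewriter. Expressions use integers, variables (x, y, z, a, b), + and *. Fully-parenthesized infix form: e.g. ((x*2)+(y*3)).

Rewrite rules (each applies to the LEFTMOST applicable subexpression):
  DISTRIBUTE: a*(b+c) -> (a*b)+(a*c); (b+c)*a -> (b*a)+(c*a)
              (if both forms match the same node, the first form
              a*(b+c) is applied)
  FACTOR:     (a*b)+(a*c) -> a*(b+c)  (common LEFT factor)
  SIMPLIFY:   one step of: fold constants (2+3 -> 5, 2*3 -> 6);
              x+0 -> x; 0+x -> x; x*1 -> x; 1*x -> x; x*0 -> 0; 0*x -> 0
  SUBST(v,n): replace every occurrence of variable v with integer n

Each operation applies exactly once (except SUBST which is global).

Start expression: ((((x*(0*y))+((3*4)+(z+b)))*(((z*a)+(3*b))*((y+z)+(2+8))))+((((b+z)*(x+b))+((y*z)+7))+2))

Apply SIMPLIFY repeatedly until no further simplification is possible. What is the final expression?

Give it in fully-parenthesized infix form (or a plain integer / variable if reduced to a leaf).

Answer: (((12+(z+b))*(((z*a)+(3*b))*((y+z)+10)))+((((b+z)*(x+b))+((y*z)+7))+2))

Derivation:
Start: ((((x*(0*y))+((3*4)+(z+b)))*(((z*a)+(3*b))*((y+z)+(2+8))))+((((b+z)*(x+b))+((y*z)+7))+2))
Step 1: at LLLR: (0*y) -> 0; overall: ((((x*(0*y))+((3*4)+(z+b)))*(((z*a)+(3*b))*((y+z)+(2+8))))+((((b+z)*(x+b))+((y*z)+7))+2)) -> ((((x*0)+((3*4)+(z+b)))*(((z*a)+(3*b))*((y+z)+(2+8))))+((((b+z)*(x+b))+((y*z)+7))+2))
Step 2: at LLL: (x*0) -> 0; overall: ((((x*0)+((3*4)+(z+b)))*(((z*a)+(3*b))*((y+z)+(2+8))))+((((b+z)*(x+b))+((y*z)+7))+2)) -> (((0+((3*4)+(z+b)))*(((z*a)+(3*b))*((y+z)+(2+8))))+((((b+z)*(x+b))+((y*z)+7))+2))
Step 3: at LL: (0+((3*4)+(z+b))) -> ((3*4)+(z+b)); overall: (((0+((3*4)+(z+b)))*(((z*a)+(3*b))*((y+z)+(2+8))))+((((b+z)*(x+b))+((y*z)+7))+2)) -> ((((3*4)+(z+b))*(((z*a)+(3*b))*((y+z)+(2+8))))+((((b+z)*(x+b))+((y*z)+7))+2))
Step 4: at LLL: (3*4) -> 12; overall: ((((3*4)+(z+b))*(((z*a)+(3*b))*((y+z)+(2+8))))+((((b+z)*(x+b))+((y*z)+7))+2)) -> (((12+(z+b))*(((z*a)+(3*b))*((y+z)+(2+8))))+((((b+z)*(x+b))+((y*z)+7))+2))
Step 5: at LRRR: (2+8) -> 10; overall: (((12+(z+b))*(((z*a)+(3*b))*((y+z)+(2+8))))+((((b+z)*(x+b))+((y*z)+7))+2)) -> (((12+(z+b))*(((z*a)+(3*b))*((y+z)+10)))+((((b+z)*(x+b))+((y*z)+7))+2))
Fixed point: (((12+(z+b))*(((z*a)+(3*b))*((y+z)+10)))+((((b+z)*(x+b))+((y*z)+7))+2))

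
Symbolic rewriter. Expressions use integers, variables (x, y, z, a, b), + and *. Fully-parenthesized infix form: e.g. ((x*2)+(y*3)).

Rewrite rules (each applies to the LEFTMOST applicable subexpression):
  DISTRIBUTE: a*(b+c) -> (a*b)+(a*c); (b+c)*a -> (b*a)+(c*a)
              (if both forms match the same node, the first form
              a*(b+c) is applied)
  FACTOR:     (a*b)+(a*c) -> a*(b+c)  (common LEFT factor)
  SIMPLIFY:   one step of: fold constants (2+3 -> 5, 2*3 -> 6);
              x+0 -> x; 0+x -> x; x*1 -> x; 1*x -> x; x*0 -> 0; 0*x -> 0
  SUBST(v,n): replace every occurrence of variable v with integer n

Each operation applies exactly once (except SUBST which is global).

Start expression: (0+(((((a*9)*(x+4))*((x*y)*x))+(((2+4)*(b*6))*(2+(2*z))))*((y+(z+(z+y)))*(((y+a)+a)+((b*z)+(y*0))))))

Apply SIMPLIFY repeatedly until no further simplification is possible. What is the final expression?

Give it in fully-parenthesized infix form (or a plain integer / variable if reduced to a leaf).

Start: (0+(((((a*9)*(x+4))*((x*y)*x))+(((2+4)*(b*6))*(2+(2*z))))*((y+(z+(z+y)))*(((y+a)+a)+((b*z)+(y*0))))))
Step 1: at root: (0+(((((a*9)*(x+4))*((x*y)*x))+(((2+4)*(b*6))*(2+(2*z))))*((y+(z+(z+y)))*(((y+a)+a)+((b*z)+(y*0)))))) -> (((((a*9)*(x+4))*((x*y)*x))+(((2+4)*(b*6))*(2+(2*z))))*((y+(z+(z+y)))*(((y+a)+a)+((b*z)+(y*0))))); overall: (0+(((((a*9)*(x+4))*((x*y)*x))+(((2+4)*(b*6))*(2+(2*z))))*((y+(z+(z+y)))*(((y+a)+a)+((b*z)+(y*0)))))) -> (((((a*9)*(x+4))*((x*y)*x))+(((2+4)*(b*6))*(2+(2*z))))*((y+(z+(z+y)))*(((y+a)+a)+((b*z)+(y*0)))))
Step 2: at LRLL: (2+4) -> 6; overall: (((((a*9)*(x+4))*((x*y)*x))+(((2+4)*(b*6))*(2+(2*z))))*((y+(z+(z+y)))*(((y+a)+a)+((b*z)+(y*0))))) -> (((((a*9)*(x+4))*((x*y)*x))+((6*(b*6))*(2+(2*z))))*((y+(z+(z+y)))*(((y+a)+a)+((b*z)+(y*0)))))
Step 3: at RRRR: (y*0) -> 0; overall: (((((a*9)*(x+4))*((x*y)*x))+((6*(b*6))*(2+(2*z))))*((y+(z+(z+y)))*(((y+a)+a)+((b*z)+(y*0))))) -> (((((a*9)*(x+4))*((x*y)*x))+((6*(b*6))*(2+(2*z))))*((y+(z+(z+y)))*(((y+a)+a)+((b*z)+0))))
Step 4: at RRR: ((b*z)+0) -> (b*z); overall: (((((a*9)*(x+4))*((x*y)*x))+((6*(b*6))*(2+(2*z))))*((y+(z+(z+y)))*(((y+a)+a)+((b*z)+0)))) -> (((((a*9)*(x+4))*((x*y)*x))+((6*(b*6))*(2+(2*z))))*((y+(z+(z+y)))*(((y+a)+a)+(b*z))))
Fixed point: (((((a*9)*(x+4))*((x*y)*x))+((6*(b*6))*(2+(2*z))))*((y+(z+(z+y)))*(((y+a)+a)+(b*z))))

Answer: (((((a*9)*(x+4))*((x*y)*x))+((6*(b*6))*(2+(2*z))))*((y+(z+(z+y)))*(((y+a)+a)+(b*z))))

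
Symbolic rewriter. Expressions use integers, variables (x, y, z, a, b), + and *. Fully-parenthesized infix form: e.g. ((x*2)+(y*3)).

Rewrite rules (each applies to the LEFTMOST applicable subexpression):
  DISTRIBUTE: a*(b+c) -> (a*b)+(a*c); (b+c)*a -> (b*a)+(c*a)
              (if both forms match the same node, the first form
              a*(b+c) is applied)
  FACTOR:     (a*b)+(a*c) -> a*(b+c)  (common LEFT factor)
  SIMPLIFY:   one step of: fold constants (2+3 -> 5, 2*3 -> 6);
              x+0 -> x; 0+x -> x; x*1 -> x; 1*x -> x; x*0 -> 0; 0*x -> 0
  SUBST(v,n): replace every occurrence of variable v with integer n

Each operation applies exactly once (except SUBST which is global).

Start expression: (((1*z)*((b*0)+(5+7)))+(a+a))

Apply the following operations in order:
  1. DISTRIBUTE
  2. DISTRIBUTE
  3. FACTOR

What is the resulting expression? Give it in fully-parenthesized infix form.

Answer: ((((1*z)*(b*0))+((1*z)*(5+7)))+(a+a))

Derivation:
Start: (((1*z)*((b*0)+(5+7)))+(a+a))
Apply DISTRIBUTE at L (target: ((1*z)*((b*0)+(5+7)))): (((1*z)*((b*0)+(5+7)))+(a+a)) -> ((((1*z)*(b*0))+((1*z)*(5+7)))+(a+a))
Apply DISTRIBUTE at LR (target: ((1*z)*(5+7))): ((((1*z)*(b*0))+((1*z)*(5+7)))+(a+a)) -> ((((1*z)*(b*0))+(((1*z)*5)+((1*z)*7)))+(a+a))
Apply FACTOR at LR (target: (((1*z)*5)+((1*z)*7))): ((((1*z)*(b*0))+(((1*z)*5)+((1*z)*7)))+(a+a)) -> ((((1*z)*(b*0))+((1*z)*(5+7)))+(a+a))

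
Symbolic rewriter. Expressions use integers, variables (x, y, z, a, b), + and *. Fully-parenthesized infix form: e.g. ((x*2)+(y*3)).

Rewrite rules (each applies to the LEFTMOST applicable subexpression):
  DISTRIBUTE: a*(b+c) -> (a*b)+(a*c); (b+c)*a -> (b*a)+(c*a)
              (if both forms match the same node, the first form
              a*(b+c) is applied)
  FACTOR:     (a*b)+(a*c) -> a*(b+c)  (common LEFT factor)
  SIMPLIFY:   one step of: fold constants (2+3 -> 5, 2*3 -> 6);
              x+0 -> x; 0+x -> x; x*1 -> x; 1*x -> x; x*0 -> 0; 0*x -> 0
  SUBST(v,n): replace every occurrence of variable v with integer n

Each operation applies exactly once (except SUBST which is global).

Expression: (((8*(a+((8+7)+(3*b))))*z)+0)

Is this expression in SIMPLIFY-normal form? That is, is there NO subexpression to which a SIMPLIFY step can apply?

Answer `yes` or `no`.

Expression: (((8*(a+((8+7)+(3*b))))*z)+0)
Scanning for simplifiable subexpressions (pre-order)...
  at root: (((8*(a+((8+7)+(3*b))))*z)+0) (SIMPLIFIABLE)
  at L: ((8*(a+((8+7)+(3*b))))*z) (not simplifiable)
  at LL: (8*(a+((8+7)+(3*b)))) (not simplifiable)
  at LLR: (a+((8+7)+(3*b))) (not simplifiable)
  at LLRR: ((8+7)+(3*b)) (not simplifiable)
  at LLRRL: (8+7) (SIMPLIFIABLE)
  at LLRRR: (3*b) (not simplifiable)
Found simplifiable subexpr at path root: (((8*(a+((8+7)+(3*b))))*z)+0)
One SIMPLIFY step would give: ((8*(a+((8+7)+(3*b))))*z)
-> NOT in normal form.

Answer: no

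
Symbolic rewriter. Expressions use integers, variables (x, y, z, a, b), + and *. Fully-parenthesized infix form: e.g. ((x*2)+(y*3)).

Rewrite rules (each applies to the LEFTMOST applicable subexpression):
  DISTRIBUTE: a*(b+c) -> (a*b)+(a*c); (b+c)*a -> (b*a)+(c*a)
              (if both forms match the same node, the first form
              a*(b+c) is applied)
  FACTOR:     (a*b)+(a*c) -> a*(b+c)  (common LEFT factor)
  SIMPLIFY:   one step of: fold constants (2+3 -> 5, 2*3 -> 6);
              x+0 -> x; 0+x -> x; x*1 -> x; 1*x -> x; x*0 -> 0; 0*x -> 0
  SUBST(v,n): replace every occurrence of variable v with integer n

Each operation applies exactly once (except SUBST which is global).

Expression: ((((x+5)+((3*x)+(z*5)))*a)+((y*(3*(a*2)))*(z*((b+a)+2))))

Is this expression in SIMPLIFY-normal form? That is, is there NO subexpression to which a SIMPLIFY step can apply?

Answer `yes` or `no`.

Expression: ((((x+5)+((3*x)+(z*5)))*a)+((y*(3*(a*2)))*(z*((b+a)+2))))
Scanning for simplifiable subexpressions (pre-order)...
  at root: ((((x+5)+((3*x)+(z*5)))*a)+((y*(3*(a*2)))*(z*((b+a)+2)))) (not simplifiable)
  at L: (((x+5)+((3*x)+(z*5)))*a) (not simplifiable)
  at LL: ((x+5)+((3*x)+(z*5))) (not simplifiable)
  at LLL: (x+5) (not simplifiable)
  at LLR: ((3*x)+(z*5)) (not simplifiable)
  at LLRL: (3*x) (not simplifiable)
  at LLRR: (z*5) (not simplifiable)
  at R: ((y*(3*(a*2)))*(z*((b+a)+2))) (not simplifiable)
  at RL: (y*(3*(a*2))) (not simplifiable)
  at RLR: (3*(a*2)) (not simplifiable)
  at RLRR: (a*2) (not simplifiable)
  at RR: (z*((b+a)+2)) (not simplifiable)
  at RRR: ((b+a)+2) (not simplifiable)
  at RRRL: (b+a) (not simplifiable)
Result: no simplifiable subexpression found -> normal form.

Answer: yes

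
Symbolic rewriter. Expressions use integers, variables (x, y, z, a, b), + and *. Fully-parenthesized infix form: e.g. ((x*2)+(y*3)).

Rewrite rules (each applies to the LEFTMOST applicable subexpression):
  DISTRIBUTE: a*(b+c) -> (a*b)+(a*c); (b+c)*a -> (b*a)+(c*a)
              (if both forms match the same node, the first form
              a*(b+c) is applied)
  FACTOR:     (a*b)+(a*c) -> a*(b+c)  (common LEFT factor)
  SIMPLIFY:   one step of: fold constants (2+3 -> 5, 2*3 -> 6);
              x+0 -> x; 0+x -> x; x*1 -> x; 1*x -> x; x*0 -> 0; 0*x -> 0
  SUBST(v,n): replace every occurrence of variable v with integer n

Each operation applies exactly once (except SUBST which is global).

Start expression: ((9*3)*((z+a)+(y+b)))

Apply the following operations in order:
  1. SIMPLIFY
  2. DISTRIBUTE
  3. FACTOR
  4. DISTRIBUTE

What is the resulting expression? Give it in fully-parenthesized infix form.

Start: ((9*3)*((z+a)+(y+b)))
Apply SIMPLIFY at L (target: (9*3)): ((9*3)*((z+a)+(y+b))) -> (27*((z+a)+(y+b)))
Apply DISTRIBUTE at root (target: (27*((z+a)+(y+b)))): (27*((z+a)+(y+b))) -> ((27*(z+a))+(27*(y+b)))
Apply FACTOR at root (target: ((27*(z+a))+(27*(y+b)))): ((27*(z+a))+(27*(y+b))) -> (27*((z+a)+(y+b)))
Apply DISTRIBUTE at root (target: (27*((z+a)+(y+b)))): (27*((z+a)+(y+b))) -> ((27*(z+a))+(27*(y+b)))

Answer: ((27*(z+a))+(27*(y+b)))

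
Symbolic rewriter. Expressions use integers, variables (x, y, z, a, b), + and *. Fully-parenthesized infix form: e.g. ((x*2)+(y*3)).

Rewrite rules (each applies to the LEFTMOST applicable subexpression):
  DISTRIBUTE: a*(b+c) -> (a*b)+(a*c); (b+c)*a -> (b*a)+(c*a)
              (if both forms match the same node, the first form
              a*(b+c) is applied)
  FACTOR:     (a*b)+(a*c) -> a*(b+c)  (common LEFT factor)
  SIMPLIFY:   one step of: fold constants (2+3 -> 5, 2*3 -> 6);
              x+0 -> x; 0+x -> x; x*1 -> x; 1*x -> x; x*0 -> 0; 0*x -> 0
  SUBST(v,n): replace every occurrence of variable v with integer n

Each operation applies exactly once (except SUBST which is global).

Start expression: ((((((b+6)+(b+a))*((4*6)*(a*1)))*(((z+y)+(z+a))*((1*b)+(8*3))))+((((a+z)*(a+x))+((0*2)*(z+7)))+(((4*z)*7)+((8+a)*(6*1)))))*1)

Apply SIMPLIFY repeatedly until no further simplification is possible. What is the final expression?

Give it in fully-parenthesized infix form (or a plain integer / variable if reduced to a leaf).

Start: ((((((b+6)+(b+a))*((4*6)*(a*1)))*(((z+y)+(z+a))*((1*b)+(8*3))))+((((a+z)*(a+x))+((0*2)*(z+7)))+(((4*z)*7)+((8+a)*(6*1)))))*1)
Step 1: at root: ((((((b+6)+(b+a))*((4*6)*(a*1)))*(((z+y)+(z+a))*((1*b)+(8*3))))+((((a+z)*(a+x))+((0*2)*(z+7)))+(((4*z)*7)+((8+a)*(6*1)))))*1) -> (((((b+6)+(b+a))*((4*6)*(a*1)))*(((z+y)+(z+a))*((1*b)+(8*3))))+((((a+z)*(a+x))+((0*2)*(z+7)))+(((4*z)*7)+((8+a)*(6*1))))); overall: ((((((b+6)+(b+a))*((4*6)*(a*1)))*(((z+y)+(z+a))*((1*b)+(8*3))))+((((a+z)*(a+x))+((0*2)*(z+7)))+(((4*z)*7)+((8+a)*(6*1)))))*1) -> (((((b+6)+(b+a))*((4*6)*(a*1)))*(((z+y)+(z+a))*((1*b)+(8*3))))+((((a+z)*(a+x))+((0*2)*(z+7)))+(((4*z)*7)+((8+a)*(6*1)))))
Step 2: at LLRL: (4*6) -> 24; overall: (((((b+6)+(b+a))*((4*6)*(a*1)))*(((z+y)+(z+a))*((1*b)+(8*3))))+((((a+z)*(a+x))+((0*2)*(z+7)))+(((4*z)*7)+((8+a)*(6*1))))) -> (((((b+6)+(b+a))*(24*(a*1)))*(((z+y)+(z+a))*((1*b)+(8*3))))+((((a+z)*(a+x))+((0*2)*(z+7)))+(((4*z)*7)+((8+a)*(6*1)))))
Step 3: at LLRR: (a*1) -> a; overall: (((((b+6)+(b+a))*(24*(a*1)))*(((z+y)+(z+a))*((1*b)+(8*3))))+((((a+z)*(a+x))+((0*2)*(z+7)))+(((4*z)*7)+((8+a)*(6*1))))) -> (((((b+6)+(b+a))*(24*a))*(((z+y)+(z+a))*((1*b)+(8*3))))+((((a+z)*(a+x))+((0*2)*(z+7)))+(((4*z)*7)+((8+a)*(6*1)))))
Step 4: at LRRL: (1*b) -> b; overall: (((((b+6)+(b+a))*(24*a))*(((z+y)+(z+a))*((1*b)+(8*3))))+((((a+z)*(a+x))+((0*2)*(z+7)))+(((4*z)*7)+((8+a)*(6*1))))) -> (((((b+6)+(b+a))*(24*a))*(((z+y)+(z+a))*(b+(8*3))))+((((a+z)*(a+x))+((0*2)*(z+7)))+(((4*z)*7)+((8+a)*(6*1)))))
Step 5: at LRRR: (8*3) -> 24; overall: (((((b+6)+(b+a))*(24*a))*(((z+y)+(z+a))*(b+(8*3))))+((((a+z)*(a+x))+((0*2)*(z+7)))+(((4*z)*7)+((8+a)*(6*1))))) -> (((((b+6)+(b+a))*(24*a))*(((z+y)+(z+a))*(b+24)))+((((a+z)*(a+x))+((0*2)*(z+7)))+(((4*z)*7)+((8+a)*(6*1)))))
Step 6: at RLRL: (0*2) -> 0; overall: (((((b+6)+(b+a))*(24*a))*(((z+y)+(z+a))*(b+24)))+((((a+z)*(a+x))+((0*2)*(z+7)))+(((4*z)*7)+((8+a)*(6*1))))) -> (((((b+6)+(b+a))*(24*a))*(((z+y)+(z+a))*(b+24)))+((((a+z)*(a+x))+(0*(z+7)))+(((4*z)*7)+((8+a)*(6*1)))))
Step 7: at RLR: (0*(z+7)) -> 0; overall: (((((b+6)+(b+a))*(24*a))*(((z+y)+(z+a))*(b+24)))+((((a+z)*(a+x))+(0*(z+7)))+(((4*z)*7)+((8+a)*(6*1))))) -> (((((b+6)+(b+a))*(24*a))*(((z+y)+(z+a))*(b+24)))+((((a+z)*(a+x))+0)+(((4*z)*7)+((8+a)*(6*1)))))
Step 8: at RL: (((a+z)*(a+x))+0) -> ((a+z)*(a+x)); overall: (((((b+6)+(b+a))*(24*a))*(((z+y)+(z+a))*(b+24)))+((((a+z)*(a+x))+0)+(((4*z)*7)+((8+a)*(6*1))))) -> (((((b+6)+(b+a))*(24*a))*(((z+y)+(z+a))*(b+24)))+(((a+z)*(a+x))+(((4*z)*7)+((8+a)*(6*1)))))
Step 9: at RRRR: (6*1) -> 6; overall: (((((b+6)+(b+a))*(24*a))*(((z+y)+(z+a))*(b+24)))+(((a+z)*(a+x))+(((4*z)*7)+((8+a)*(6*1))))) -> (((((b+6)+(b+a))*(24*a))*(((z+y)+(z+a))*(b+24)))+(((a+z)*(a+x))+(((4*z)*7)+((8+a)*6))))
Fixed point: (((((b+6)+(b+a))*(24*a))*(((z+y)+(z+a))*(b+24)))+(((a+z)*(a+x))+(((4*z)*7)+((8+a)*6))))

Answer: (((((b+6)+(b+a))*(24*a))*(((z+y)+(z+a))*(b+24)))+(((a+z)*(a+x))+(((4*z)*7)+((8+a)*6))))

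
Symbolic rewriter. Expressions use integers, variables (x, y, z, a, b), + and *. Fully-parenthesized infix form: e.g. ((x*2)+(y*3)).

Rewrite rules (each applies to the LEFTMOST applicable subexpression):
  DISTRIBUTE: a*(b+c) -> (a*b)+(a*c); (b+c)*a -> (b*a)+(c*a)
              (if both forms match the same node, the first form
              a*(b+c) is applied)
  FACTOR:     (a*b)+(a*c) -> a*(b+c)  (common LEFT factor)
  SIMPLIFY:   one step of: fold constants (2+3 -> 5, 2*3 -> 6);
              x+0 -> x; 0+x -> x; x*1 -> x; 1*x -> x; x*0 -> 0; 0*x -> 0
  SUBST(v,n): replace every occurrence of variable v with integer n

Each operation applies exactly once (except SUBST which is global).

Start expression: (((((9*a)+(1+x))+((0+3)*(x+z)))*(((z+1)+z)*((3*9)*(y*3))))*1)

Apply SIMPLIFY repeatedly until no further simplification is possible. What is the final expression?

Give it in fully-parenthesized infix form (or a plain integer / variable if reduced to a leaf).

Answer: ((((9*a)+(1+x))+(3*(x+z)))*(((z+1)+z)*(27*(y*3))))

Derivation:
Start: (((((9*a)+(1+x))+((0+3)*(x+z)))*(((z+1)+z)*((3*9)*(y*3))))*1)
Step 1: at root: (((((9*a)+(1+x))+((0+3)*(x+z)))*(((z+1)+z)*((3*9)*(y*3))))*1) -> ((((9*a)+(1+x))+((0+3)*(x+z)))*(((z+1)+z)*((3*9)*(y*3)))); overall: (((((9*a)+(1+x))+((0+3)*(x+z)))*(((z+1)+z)*((3*9)*(y*3))))*1) -> ((((9*a)+(1+x))+((0+3)*(x+z)))*(((z+1)+z)*((3*9)*(y*3))))
Step 2: at LRL: (0+3) -> 3; overall: ((((9*a)+(1+x))+((0+3)*(x+z)))*(((z+1)+z)*((3*9)*(y*3)))) -> ((((9*a)+(1+x))+(3*(x+z)))*(((z+1)+z)*((3*9)*(y*3))))
Step 3: at RRL: (3*9) -> 27; overall: ((((9*a)+(1+x))+(3*(x+z)))*(((z+1)+z)*((3*9)*(y*3)))) -> ((((9*a)+(1+x))+(3*(x+z)))*(((z+1)+z)*(27*(y*3))))
Fixed point: ((((9*a)+(1+x))+(3*(x+z)))*(((z+1)+z)*(27*(y*3))))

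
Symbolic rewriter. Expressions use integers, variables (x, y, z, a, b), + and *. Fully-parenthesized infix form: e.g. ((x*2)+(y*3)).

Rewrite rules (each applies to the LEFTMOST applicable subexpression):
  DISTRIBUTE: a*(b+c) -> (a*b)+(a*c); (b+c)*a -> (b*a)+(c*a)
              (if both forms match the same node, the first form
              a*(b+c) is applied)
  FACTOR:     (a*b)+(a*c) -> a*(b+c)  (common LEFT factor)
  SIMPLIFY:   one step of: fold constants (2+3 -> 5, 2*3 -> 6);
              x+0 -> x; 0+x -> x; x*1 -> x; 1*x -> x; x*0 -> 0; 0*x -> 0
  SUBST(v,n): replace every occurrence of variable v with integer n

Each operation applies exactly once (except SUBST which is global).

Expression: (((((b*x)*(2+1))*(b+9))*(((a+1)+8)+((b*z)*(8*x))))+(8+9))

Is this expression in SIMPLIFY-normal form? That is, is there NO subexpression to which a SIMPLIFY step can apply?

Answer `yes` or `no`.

Expression: (((((b*x)*(2+1))*(b+9))*(((a+1)+8)+((b*z)*(8*x))))+(8+9))
Scanning for simplifiable subexpressions (pre-order)...
  at root: (((((b*x)*(2+1))*(b+9))*(((a+1)+8)+((b*z)*(8*x))))+(8+9)) (not simplifiable)
  at L: ((((b*x)*(2+1))*(b+9))*(((a+1)+8)+((b*z)*(8*x)))) (not simplifiable)
  at LL: (((b*x)*(2+1))*(b+9)) (not simplifiable)
  at LLL: ((b*x)*(2+1)) (not simplifiable)
  at LLLL: (b*x) (not simplifiable)
  at LLLR: (2+1) (SIMPLIFIABLE)
  at LLR: (b+9) (not simplifiable)
  at LR: (((a+1)+8)+((b*z)*(8*x))) (not simplifiable)
  at LRL: ((a+1)+8) (not simplifiable)
  at LRLL: (a+1) (not simplifiable)
  at LRR: ((b*z)*(8*x)) (not simplifiable)
  at LRRL: (b*z) (not simplifiable)
  at LRRR: (8*x) (not simplifiable)
  at R: (8+9) (SIMPLIFIABLE)
Found simplifiable subexpr at path LLLR: (2+1)
One SIMPLIFY step would give: (((((b*x)*3)*(b+9))*(((a+1)+8)+((b*z)*(8*x))))+(8+9))
-> NOT in normal form.

Answer: no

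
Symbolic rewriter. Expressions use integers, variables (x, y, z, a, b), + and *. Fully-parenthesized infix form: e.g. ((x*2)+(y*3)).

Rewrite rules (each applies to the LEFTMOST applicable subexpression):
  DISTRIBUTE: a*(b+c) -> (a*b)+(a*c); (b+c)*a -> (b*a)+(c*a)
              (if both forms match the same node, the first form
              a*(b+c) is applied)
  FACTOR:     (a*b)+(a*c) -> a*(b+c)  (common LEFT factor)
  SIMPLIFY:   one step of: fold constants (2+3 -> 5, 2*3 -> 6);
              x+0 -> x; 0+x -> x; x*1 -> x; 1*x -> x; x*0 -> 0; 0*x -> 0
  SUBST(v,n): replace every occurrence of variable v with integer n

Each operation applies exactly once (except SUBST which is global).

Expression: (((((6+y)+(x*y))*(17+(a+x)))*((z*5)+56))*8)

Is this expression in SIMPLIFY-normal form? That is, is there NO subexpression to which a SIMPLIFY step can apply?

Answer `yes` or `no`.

Answer: yes

Derivation:
Expression: (((((6+y)+(x*y))*(17+(a+x)))*((z*5)+56))*8)
Scanning for simplifiable subexpressions (pre-order)...
  at root: (((((6+y)+(x*y))*(17+(a+x)))*((z*5)+56))*8) (not simplifiable)
  at L: ((((6+y)+(x*y))*(17+(a+x)))*((z*5)+56)) (not simplifiable)
  at LL: (((6+y)+(x*y))*(17+(a+x))) (not simplifiable)
  at LLL: ((6+y)+(x*y)) (not simplifiable)
  at LLLL: (6+y) (not simplifiable)
  at LLLR: (x*y) (not simplifiable)
  at LLR: (17+(a+x)) (not simplifiable)
  at LLRR: (a+x) (not simplifiable)
  at LR: ((z*5)+56) (not simplifiable)
  at LRL: (z*5) (not simplifiable)
Result: no simplifiable subexpression found -> normal form.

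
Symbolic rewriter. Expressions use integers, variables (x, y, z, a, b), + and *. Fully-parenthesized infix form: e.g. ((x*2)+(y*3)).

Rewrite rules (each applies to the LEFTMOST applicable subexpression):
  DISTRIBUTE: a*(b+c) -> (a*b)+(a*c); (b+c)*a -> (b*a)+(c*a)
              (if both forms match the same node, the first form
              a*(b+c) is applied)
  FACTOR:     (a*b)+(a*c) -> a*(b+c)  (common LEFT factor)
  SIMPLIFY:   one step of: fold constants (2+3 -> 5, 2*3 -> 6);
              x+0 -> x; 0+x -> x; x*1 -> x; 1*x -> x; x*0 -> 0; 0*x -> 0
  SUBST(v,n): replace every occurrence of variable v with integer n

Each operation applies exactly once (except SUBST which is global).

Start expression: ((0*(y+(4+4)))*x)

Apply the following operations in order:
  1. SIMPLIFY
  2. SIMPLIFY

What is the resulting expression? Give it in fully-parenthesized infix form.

Answer: 0

Derivation:
Start: ((0*(y+(4+4)))*x)
Apply SIMPLIFY at L (target: (0*(y+(4+4)))): ((0*(y+(4+4)))*x) -> (0*x)
Apply SIMPLIFY at root (target: (0*x)): (0*x) -> 0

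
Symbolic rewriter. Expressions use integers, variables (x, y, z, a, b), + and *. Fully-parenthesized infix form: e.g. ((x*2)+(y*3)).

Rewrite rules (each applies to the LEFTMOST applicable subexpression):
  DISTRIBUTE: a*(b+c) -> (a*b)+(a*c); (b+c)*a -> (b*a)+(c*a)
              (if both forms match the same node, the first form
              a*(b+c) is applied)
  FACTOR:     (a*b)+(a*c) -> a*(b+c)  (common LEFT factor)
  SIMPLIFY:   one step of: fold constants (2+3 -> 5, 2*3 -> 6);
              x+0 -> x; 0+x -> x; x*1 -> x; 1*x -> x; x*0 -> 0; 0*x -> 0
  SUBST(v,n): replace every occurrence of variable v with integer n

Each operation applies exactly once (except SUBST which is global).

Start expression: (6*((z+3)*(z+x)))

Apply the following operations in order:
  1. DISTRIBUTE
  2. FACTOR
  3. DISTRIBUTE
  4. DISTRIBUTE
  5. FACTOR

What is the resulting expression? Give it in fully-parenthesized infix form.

Start: (6*((z+3)*(z+x)))
Apply DISTRIBUTE at R (target: ((z+3)*(z+x))): (6*((z+3)*(z+x))) -> (6*(((z+3)*z)+((z+3)*x)))
Apply FACTOR at R (target: (((z+3)*z)+((z+3)*x))): (6*(((z+3)*z)+((z+3)*x))) -> (6*((z+3)*(z+x)))
Apply DISTRIBUTE at R (target: ((z+3)*(z+x))): (6*((z+3)*(z+x))) -> (6*(((z+3)*z)+((z+3)*x)))
Apply DISTRIBUTE at root (target: (6*(((z+3)*z)+((z+3)*x)))): (6*(((z+3)*z)+((z+3)*x))) -> ((6*((z+3)*z))+(6*((z+3)*x)))
Apply FACTOR at root (target: ((6*((z+3)*z))+(6*((z+3)*x)))): ((6*((z+3)*z))+(6*((z+3)*x))) -> (6*(((z+3)*z)+((z+3)*x)))

Answer: (6*(((z+3)*z)+((z+3)*x)))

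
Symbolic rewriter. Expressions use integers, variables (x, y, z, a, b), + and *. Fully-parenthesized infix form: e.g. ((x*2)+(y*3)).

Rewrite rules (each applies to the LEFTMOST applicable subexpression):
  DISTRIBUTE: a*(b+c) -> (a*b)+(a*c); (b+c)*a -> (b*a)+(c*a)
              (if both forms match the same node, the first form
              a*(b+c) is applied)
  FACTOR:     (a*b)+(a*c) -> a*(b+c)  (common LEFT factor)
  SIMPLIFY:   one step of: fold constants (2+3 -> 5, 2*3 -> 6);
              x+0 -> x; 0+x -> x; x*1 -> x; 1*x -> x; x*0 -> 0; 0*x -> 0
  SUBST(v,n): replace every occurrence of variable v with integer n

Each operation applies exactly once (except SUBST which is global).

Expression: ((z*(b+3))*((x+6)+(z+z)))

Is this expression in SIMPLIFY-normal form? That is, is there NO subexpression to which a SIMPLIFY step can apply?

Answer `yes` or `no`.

Answer: yes

Derivation:
Expression: ((z*(b+3))*((x+6)+(z+z)))
Scanning for simplifiable subexpressions (pre-order)...
  at root: ((z*(b+3))*((x+6)+(z+z))) (not simplifiable)
  at L: (z*(b+3)) (not simplifiable)
  at LR: (b+3) (not simplifiable)
  at R: ((x+6)+(z+z)) (not simplifiable)
  at RL: (x+6) (not simplifiable)
  at RR: (z+z) (not simplifiable)
Result: no simplifiable subexpression found -> normal form.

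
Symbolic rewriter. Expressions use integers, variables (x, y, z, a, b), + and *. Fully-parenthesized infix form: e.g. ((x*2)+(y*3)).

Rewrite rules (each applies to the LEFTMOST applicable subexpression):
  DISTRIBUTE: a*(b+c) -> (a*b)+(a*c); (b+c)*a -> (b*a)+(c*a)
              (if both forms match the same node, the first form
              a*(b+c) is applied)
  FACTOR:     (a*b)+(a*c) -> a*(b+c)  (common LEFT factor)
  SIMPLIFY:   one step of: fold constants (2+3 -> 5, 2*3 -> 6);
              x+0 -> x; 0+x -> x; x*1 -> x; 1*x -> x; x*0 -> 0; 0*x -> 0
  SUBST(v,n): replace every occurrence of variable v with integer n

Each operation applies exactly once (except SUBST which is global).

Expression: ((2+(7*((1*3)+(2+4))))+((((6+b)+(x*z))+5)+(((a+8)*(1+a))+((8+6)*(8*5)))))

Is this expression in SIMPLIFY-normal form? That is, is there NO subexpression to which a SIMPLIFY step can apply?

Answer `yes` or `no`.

Answer: no

Derivation:
Expression: ((2+(7*((1*3)+(2+4))))+((((6+b)+(x*z))+5)+(((a+8)*(1+a))+((8+6)*(8*5)))))
Scanning for simplifiable subexpressions (pre-order)...
  at root: ((2+(7*((1*3)+(2+4))))+((((6+b)+(x*z))+5)+(((a+8)*(1+a))+((8+6)*(8*5))))) (not simplifiable)
  at L: (2+(7*((1*3)+(2+4)))) (not simplifiable)
  at LR: (7*((1*3)+(2+4))) (not simplifiable)
  at LRR: ((1*3)+(2+4)) (not simplifiable)
  at LRRL: (1*3) (SIMPLIFIABLE)
  at LRRR: (2+4) (SIMPLIFIABLE)
  at R: ((((6+b)+(x*z))+5)+(((a+8)*(1+a))+((8+6)*(8*5)))) (not simplifiable)
  at RL: (((6+b)+(x*z))+5) (not simplifiable)
  at RLL: ((6+b)+(x*z)) (not simplifiable)
  at RLLL: (6+b) (not simplifiable)
  at RLLR: (x*z) (not simplifiable)
  at RR: (((a+8)*(1+a))+((8+6)*(8*5))) (not simplifiable)
  at RRL: ((a+8)*(1+a)) (not simplifiable)
  at RRLL: (a+8) (not simplifiable)
  at RRLR: (1+a) (not simplifiable)
  at RRR: ((8+6)*(8*5)) (not simplifiable)
  at RRRL: (8+6) (SIMPLIFIABLE)
  at RRRR: (8*5) (SIMPLIFIABLE)
Found simplifiable subexpr at path LRRL: (1*3)
One SIMPLIFY step would give: ((2+(7*(3+(2+4))))+((((6+b)+(x*z))+5)+(((a+8)*(1+a))+((8+6)*(8*5)))))
-> NOT in normal form.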